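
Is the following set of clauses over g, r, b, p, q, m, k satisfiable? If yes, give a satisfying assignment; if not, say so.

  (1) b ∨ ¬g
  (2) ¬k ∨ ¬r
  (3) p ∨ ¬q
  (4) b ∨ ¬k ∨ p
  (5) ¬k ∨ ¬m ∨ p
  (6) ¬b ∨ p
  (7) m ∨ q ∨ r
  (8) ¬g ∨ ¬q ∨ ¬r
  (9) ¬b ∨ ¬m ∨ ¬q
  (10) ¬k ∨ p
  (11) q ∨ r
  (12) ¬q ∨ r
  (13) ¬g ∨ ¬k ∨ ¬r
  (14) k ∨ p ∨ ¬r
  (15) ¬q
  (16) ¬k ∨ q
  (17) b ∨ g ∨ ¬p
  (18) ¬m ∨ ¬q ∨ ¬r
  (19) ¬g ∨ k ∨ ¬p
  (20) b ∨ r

Unit clause (¬q) forces q = False.
In (¬k ∨ q) only ¬k is left, so k = False.
In (q ∨ r) only r is left, so r = True.
In (k ∨ p ∨ ¬r) only p is left, so p = True.
In (¬g ∨ k ∨ ¬p) only ¬g is left, so g = False.
In (b ∨ g ∨ ¬p) only b is left, so b = True.
Set m = True.
All clauses satisfied.

g=F, r=T, b=T, p=T, q=F, m=T, k=F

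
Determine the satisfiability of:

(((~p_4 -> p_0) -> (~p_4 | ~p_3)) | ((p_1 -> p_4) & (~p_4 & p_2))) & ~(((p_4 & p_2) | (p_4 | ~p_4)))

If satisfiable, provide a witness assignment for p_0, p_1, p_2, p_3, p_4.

The formula is unsatisfiable.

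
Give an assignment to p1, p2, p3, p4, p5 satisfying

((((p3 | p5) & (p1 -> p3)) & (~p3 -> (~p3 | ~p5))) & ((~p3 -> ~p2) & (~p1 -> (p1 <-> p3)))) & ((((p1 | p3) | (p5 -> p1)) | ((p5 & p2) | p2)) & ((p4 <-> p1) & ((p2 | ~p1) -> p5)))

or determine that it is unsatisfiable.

p1=T; p2=F; p3=T; p4=T; p5=T

  (((p3 | p5) & (p1 -> p3)) & (~p3 -> (~p3 | ~p5))) & ((~p3 -> ~p2) & (~p1 -> (p1 <-> p3))) = True
    ((p3 | p5) & (p1 -> p3)) & (~p3 -> (~p3 | ~p5)) = True
      (p3 | p5) & (p1 -> p3) = True
        p3 | p5 = True
        p1 -> p3 = True
      ~p3 -> (~p3 | ~p5) = True
        ~p3 = False
        ~p3 | ~p5 = False
          ~p3 = False
          ~p5 = False
    (~p3 -> ~p2) & (~p1 -> (p1 <-> p3)) = True
      ~p3 -> ~p2 = True
        ~p3 = False
        ~p2 = True
      ~p1 -> (p1 <-> p3) = True
        ~p1 = False
        p1 <-> p3 = True
  (((p1 | p3) | (p5 -> p1)) | ((p5 & p2) | p2)) & ((p4 <-> p1) & ((p2 | ~p1) -> p5)) = True
    ((p1 | p3) | (p5 -> p1)) | ((p5 & p2) | p2) = True
      (p1 | p3) | (p5 -> p1) = True
        p1 | p3 = True
        p5 -> p1 = True
      (p5 & p2) | p2 = False
        p5 & p2 = False
    (p4 <-> p1) & ((p2 | ~p1) -> p5) = True
      p4 <-> p1 = True
      (p2 | ~p1) -> p5 = True
        p2 | ~p1 = False
          ~p1 = False
Both conjuncts True, so the formula holds.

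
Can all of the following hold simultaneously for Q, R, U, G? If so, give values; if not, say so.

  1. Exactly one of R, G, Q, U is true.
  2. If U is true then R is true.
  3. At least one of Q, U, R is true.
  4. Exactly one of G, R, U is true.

Q = False, R = True, U = False, G = False

  (1) {R, G, Q, U}: 1 true — exactly one ✓
  (2) U=F ⇒ R: vacuous ✓
  (3) {Q, U, R}: 1 true — at least one ✓
  (4) {G, R, U}: 1 true — exactly one ✓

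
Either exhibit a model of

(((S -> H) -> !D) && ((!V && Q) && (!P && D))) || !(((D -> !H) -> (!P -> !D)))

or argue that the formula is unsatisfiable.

V=T; S=F; D=T; H=F; Q=F; P=F

  (((S -> H) -> !D) && ((!V && Q) && (!P && D))) || !(((D -> !H) -> (!P -> !D))) = True
    ((S -> H) -> !D) && ((!V && Q) && (!P && D)) = False
      (S -> H) -> !D = False
        S -> H = True
        !D = False
      (!V && Q) && (!P && D) = False
        !V && Q = False
          !V = False
        !P && D = True
          !P = True
    !(((D -> !H) -> (!P -> !D))) = True
      (D -> !H) -> (!P -> !D) = False
        D -> !H = True
          !H = True
        !P -> !D = False
          !P = True
          !D = False
The formula evaluates to True.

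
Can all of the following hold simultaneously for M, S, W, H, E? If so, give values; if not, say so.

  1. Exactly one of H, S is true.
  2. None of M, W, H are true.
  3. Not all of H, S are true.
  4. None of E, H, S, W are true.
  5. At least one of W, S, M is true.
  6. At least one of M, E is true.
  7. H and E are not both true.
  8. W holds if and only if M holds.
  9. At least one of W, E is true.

Unsatisfiable

Case E = True:
  Constraint (4) is violated (E=T) — contradiction.
Case E = False:
  (2) forces M = False.
  Constraint (6) is violated (M=F, E=F) — contradiction.
Both cases fail — unsatisfiable.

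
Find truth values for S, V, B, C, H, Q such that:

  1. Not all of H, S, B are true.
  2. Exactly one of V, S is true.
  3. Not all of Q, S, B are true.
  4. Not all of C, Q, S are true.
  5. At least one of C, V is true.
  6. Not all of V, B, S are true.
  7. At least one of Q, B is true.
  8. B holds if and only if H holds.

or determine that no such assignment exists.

S = False; V = True; B = True; C = False; H = True; Q = True

  (1) {H, S, B}: 2/3 true — not all ✓
  (2) {V, S}: 1 true — exactly one ✓
  (3) {Q, S, B}: 2/3 true — not all ✓
  (4) {C, Q, S}: 1/3 true — not all ✓
  (5) {C, V}: 1 true — at least one ✓
  (6) {V, B, S}: 2/3 true — not all ✓
  (7) {Q, B}: 2 true — at least one ✓
  (8) B=T, H=T — same ✓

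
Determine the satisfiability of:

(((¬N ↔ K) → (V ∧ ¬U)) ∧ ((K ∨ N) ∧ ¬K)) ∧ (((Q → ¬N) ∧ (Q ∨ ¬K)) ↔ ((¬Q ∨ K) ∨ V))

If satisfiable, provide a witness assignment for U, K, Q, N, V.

U: False; K: False; Q: False; N: True; V: True

  ((¬N ↔ K) → (V ∧ ¬U)) ∧ ((K ∨ N) ∧ ¬K) = True
    (¬N ↔ K) → (V ∧ ¬U) = True
      ¬N ↔ K = True
        ¬N = False
      V ∧ ¬U = True
        ¬U = True
    (K ∨ N) ∧ ¬K = True
      K ∨ N = True
      ¬K = True
  ((Q → ¬N) ∧ (Q ∨ ¬K)) ↔ ((¬Q ∨ K) ∨ V) = True
    (Q → ¬N) ∧ (Q ∨ ¬K) = True
      Q → ¬N = True
        ¬N = False
      Q ∨ ¬K = True
        ¬K = True
    (¬Q ∨ K) ∨ V = True
      ¬Q ∨ K = True
        ¬Q = True
Both conjuncts True, so the formula holds.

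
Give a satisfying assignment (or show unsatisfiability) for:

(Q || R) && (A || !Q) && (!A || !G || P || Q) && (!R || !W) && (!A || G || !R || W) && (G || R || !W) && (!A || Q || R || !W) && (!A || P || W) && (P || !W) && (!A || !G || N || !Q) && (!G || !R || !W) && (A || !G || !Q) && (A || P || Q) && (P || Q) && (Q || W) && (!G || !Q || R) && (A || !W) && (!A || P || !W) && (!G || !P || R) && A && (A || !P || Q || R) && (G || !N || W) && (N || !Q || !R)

R: True; A: True; N: True; G: True; Q: True; W: False; P: True

Unit clause (A) forces A = True.
Set R = True.
  then (!R || !W) forces W = False.
  then (!A || G || !R || W) forces G = True.
  then (!A || P || W) forces P = True.
  then (Q || W) forces Q = True.
  then (N || !Q || !R) forces N = True.
All clauses satisfied.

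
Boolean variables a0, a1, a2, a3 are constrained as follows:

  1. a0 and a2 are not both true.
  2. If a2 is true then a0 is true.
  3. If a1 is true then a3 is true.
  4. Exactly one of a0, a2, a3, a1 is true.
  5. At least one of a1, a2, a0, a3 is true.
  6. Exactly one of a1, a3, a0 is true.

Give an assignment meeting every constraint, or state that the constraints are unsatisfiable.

a0 = True; a1 = False; a2 = False; a3 = False

  (1) a0=T, a2=F — not both ✓
  (2) a2=F ⇒ a0: vacuous ✓
  (3) a1=F ⇒ a3: vacuous ✓
  (4) {a0, a2, a3, a1}: 1 true — exactly one ✓
  (5) {a1, a2, a0, a3}: 1 true — at least one ✓
  (6) {a1, a3, a0}: 1 true — exactly one ✓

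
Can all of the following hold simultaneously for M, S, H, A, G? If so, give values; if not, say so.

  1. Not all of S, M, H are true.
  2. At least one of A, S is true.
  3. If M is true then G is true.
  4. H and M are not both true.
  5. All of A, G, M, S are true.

M=T; S=T; H=F; A=T; G=T

  (1) {S, M, H}: 2/3 true — not all ✓
  (2) {A, S}: 2 true — at least one ✓
  (3) M=T ⇒ G: T ✓
  (4) H=F, M=T — not both ✓
  (5) {A, G, M, S}: all 4 true ✓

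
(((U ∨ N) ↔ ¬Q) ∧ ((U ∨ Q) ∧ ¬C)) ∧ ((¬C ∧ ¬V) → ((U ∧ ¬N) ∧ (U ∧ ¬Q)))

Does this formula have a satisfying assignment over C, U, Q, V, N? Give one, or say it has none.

C=F; U=T; Q=F; V=T; N=F

  ((U ∨ N) ↔ ¬Q) ∧ ((U ∨ Q) ∧ ¬C) = True
    (U ∨ N) ↔ ¬Q = True
      U ∨ N = True
      ¬Q = True
    (U ∨ Q) ∧ ¬C = True
      U ∨ Q = True
      ¬C = True
  (¬C ∧ ¬V) → ((U ∧ ¬N) ∧ (U ∧ ¬Q)) = True
    ¬C ∧ ¬V = False
      ¬C = True
      ¬V = False
    (U ∧ ¬N) ∧ (U ∧ ¬Q) = True
      U ∧ ¬N = True
        ¬N = True
      U ∧ ¬Q = True
        ¬Q = True
Both conjuncts True, so the formula holds.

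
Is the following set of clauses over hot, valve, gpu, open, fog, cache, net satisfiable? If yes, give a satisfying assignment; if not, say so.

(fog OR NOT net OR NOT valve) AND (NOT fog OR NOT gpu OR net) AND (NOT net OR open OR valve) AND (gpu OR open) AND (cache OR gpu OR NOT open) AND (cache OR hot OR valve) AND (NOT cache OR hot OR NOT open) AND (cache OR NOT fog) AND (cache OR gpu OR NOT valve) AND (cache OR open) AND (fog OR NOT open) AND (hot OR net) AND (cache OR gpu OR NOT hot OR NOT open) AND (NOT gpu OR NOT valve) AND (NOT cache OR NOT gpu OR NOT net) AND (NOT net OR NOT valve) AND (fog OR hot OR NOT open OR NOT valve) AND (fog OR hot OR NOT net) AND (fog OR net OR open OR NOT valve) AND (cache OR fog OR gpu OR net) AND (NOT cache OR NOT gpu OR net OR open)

hot: True, valve: False, gpu: False, open: True, fog: True, cache: True, net: True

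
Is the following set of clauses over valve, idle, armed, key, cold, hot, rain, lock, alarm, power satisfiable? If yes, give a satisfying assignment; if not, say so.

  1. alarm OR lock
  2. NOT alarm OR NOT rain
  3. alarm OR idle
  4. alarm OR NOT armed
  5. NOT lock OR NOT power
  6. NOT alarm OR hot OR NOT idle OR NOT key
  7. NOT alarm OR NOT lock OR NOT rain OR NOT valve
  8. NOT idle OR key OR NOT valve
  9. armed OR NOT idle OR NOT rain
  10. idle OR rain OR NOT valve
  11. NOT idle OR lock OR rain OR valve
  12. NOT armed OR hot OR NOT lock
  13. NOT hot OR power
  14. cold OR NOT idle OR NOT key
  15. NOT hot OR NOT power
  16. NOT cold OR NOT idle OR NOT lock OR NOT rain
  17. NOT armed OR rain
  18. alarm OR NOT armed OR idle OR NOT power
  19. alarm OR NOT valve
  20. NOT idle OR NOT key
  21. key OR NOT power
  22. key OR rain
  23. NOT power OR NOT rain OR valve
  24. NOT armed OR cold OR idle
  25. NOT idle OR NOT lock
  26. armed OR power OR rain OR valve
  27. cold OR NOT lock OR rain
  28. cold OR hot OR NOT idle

valve=F; idle=F; armed=F; key=T; cold=T; hot=F; rain=F; lock=F; alarm=T; power=T

Try valve = True:
  (alarm OR NOT valve) forces alarm = True.
  (NOT alarm OR NOT rain) forces rain = False.
  (idle OR rain OR NOT valve) forces idle = True.
  (NOT idle OR key OR NOT valve) forces key = True.
  clause (NOT idle OR NOT key) is falsified — backtrack.
So valve = False.
Set idle = False.
  then (alarm OR idle) forces alarm = True.
  then (NOT alarm OR NOT rain) forces rain = False.
  then (NOT armed OR rain) forces armed = False.
  then (key OR rain) forces key = True.
  then (armed OR power OR rain OR valve) forces power = True.
  then (NOT lock OR NOT power) forces lock = False.
  then (NOT hot OR NOT power) forces hot = False.
Set cold = True.
All clauses satisfied.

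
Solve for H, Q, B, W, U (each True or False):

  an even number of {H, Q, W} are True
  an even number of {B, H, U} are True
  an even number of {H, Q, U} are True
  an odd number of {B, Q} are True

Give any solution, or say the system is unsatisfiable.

Unsatisfiable

Adding constraints 2, 3, 4 mod 2: every variable appears an even number of times on the left, so the left side is 0.
But the right sides sum to 1 (mod 2). 0 ≠ 1 — the system is inconsistent.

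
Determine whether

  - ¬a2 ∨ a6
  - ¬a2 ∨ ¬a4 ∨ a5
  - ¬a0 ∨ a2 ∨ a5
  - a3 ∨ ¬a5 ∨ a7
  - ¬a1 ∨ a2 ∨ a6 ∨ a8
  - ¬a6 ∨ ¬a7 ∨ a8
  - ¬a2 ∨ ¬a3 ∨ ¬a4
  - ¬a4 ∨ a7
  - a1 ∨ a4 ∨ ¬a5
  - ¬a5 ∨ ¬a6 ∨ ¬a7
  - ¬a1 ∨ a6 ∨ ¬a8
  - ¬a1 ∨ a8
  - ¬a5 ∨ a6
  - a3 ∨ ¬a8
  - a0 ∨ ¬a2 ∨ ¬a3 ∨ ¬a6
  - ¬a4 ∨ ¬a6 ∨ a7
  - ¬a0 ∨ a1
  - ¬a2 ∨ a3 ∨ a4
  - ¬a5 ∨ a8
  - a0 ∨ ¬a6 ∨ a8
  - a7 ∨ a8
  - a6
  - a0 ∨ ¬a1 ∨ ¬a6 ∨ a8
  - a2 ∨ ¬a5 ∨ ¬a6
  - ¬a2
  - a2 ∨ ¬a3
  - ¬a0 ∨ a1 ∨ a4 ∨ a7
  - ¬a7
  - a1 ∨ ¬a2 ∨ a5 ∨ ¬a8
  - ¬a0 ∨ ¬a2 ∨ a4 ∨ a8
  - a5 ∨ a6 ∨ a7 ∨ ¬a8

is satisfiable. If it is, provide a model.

UNSATISFIABLE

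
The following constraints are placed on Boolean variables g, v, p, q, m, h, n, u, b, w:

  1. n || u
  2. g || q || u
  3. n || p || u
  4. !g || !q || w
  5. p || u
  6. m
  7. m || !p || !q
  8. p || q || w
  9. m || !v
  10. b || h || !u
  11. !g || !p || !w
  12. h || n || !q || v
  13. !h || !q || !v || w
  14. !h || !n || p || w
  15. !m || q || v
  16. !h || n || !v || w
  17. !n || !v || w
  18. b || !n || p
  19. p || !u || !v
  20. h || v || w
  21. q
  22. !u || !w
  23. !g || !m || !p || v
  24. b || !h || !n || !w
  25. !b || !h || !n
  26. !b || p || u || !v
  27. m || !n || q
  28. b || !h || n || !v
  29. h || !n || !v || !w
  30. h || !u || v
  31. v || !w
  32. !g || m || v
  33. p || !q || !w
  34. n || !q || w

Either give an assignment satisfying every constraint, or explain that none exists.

g = False, v = False, p = True, q = True, m = True, h = True, n = True, u = True, b = False, w = False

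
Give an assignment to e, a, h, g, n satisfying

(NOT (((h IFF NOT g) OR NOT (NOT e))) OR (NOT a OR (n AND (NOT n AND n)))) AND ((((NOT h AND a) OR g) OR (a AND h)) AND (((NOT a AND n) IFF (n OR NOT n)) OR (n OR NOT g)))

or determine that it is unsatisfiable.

e=F; a=F; h=F; g=T; n=T

  NOT (((h IFF NOT g) OR NOT (NOT e))) OR (NOT a OR (n AND (NOT n AND n))) = True
    NOT (((h IFF NOT g) OR NOT (NOT e))) = False
      (h IFF NOT g) OR NOT (NOT e) = True
        h IFF NOT g = True
          NOT g = False
        NOT (NOT e) = False
          NOT e = True
    NOT a OR (n AND (NOT n AND n)) = True
      NOT a = True
      n AND (NOT n AND n) = False
        NOT n AND n = False
          NOT n = False
  (((NOT h AND a) OR g) OR (a AND h)) AND (((NOT a AND n) IFF (n OR NOT n)) OR (n OR NOT g)) = True
    ((NOT h AND a) OR g) OR (a AND h) = True
      (NOT h AND a) OR g = True
        NOT h AND a = False
          NOT h = True
      a AND h = False
    ((NOT a AND n) IFF (n OR NOT n)) OR (n OR NOT g) = True
      (NOT a AND n) IFF (n OR NOT n) = True
        NOT a AND n = True
          NOT a = True
        n OR NOT n = True
          NOT n = False
      n OR NOT g = True
        NOT g = False
Both conjuncts True, so the formula holds.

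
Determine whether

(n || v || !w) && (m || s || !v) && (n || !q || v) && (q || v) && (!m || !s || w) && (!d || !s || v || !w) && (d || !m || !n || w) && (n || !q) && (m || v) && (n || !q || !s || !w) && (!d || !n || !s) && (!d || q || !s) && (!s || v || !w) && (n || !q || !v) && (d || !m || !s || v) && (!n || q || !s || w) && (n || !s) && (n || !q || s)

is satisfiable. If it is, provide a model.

Set v = True.
Set s = False.
  then (m || s || !v) forces m = True.
Set w = False.
Set n = False.
  then (n || !q) forces q = False.
Set d = True.
All clauses satisfied.

v = True, s = False, w = False, n = False, m = True, d = True, q = False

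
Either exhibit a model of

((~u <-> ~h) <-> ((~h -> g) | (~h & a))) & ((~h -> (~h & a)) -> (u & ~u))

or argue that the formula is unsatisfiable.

h=F; u=F; a=F; g=T

  (~u <-> ~h) <-> ((~h -> g) | (~h & a)) = True
    ~u <-> ~h = True
      ~u = True
      ~h = True
    (~h -> g) | (~h & a) = True
      ~h -> g = True
        ~h = True
      ~h & a = False
        ~h = True
  (~h -> (~h & a)) -> (u & ~u) = True
    ~h -> (~h & a) = False
      ~h = True
      ~h & a = False
        ~h = True
    u & ~u = False
      ~u = True
Both conjuncts True, so the formula holds.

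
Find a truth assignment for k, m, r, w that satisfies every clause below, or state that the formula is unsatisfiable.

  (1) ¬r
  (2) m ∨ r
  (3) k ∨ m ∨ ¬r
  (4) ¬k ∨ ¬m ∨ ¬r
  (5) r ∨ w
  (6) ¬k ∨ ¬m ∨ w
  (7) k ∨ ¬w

k = True, m = True, r = False, w = True

Unit clause (¬r) forces r = False.
In (m ∨ r) only m is left, so m = True.
In (r ∨ w) only w is left, so w = True.
In (k ∨ ¬w) only k is left, so k = True.
Check each clause:
  (¬r): ¬r holds.
  (m ∨ r): m holds.
  (k ∨ m ∨ ¬r): k holds.
  (¬k ∨ ¬m ∨ ¬r): ¬r holds.
  (r ∨ w): w holds.
  (¬k ∨ ¬m ∨ w): w holds.
  (k ∨ ¬w): k holds.
All clauses satisfied.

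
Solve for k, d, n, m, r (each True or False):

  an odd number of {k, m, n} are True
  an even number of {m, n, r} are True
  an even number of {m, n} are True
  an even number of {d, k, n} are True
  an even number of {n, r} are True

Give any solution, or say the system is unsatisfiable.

k = True; d = True; n = False; m = False; r = False

{k, m, n}: 1 true → odd ✓
{m, n, r}: 0 true → even ✓
{m, n}: 0 true → even ✓
{d, k, n}: 2 true → even ✓
{n, r}: 0 true → even ✓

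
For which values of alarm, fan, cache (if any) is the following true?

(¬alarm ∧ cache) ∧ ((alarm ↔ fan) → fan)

alarm=F; fan=T; cache=T

  ¬alarm ∧ cache = True
    ¬alarm = True
  (alarm ↔ fan) → fan = True
    alarm ↔ fan = False
Both conjuncts True, so the formula holds.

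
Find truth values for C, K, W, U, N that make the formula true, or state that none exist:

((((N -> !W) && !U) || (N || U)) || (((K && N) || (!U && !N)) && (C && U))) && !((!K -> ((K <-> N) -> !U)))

C: False; K: False; W: True; U: True; N: False

  (((N -> !W) && !U) || (N || U)) || (((K && N) || (!U && !N)) && (C && U)) = True
    ((N -> !W) && !U) || (N || U) = True
      (N -> !W) && !U = False
        N -> !W = True
          !W = False
        !U = False
      N || U = True
    ((K && N) || (!U && !N)) && (C && U) = False
      (K && N) || (!U && !N) = False
        K && N = False
        !U && !N = False
          !U = False
          !N = True
      C && U = False
  !((!K -> ((K <-> N) -> !U))) = True
    !K -> ((K <-> N) -> !U) = False
      !K = True
      (K <-> N) -> !U = False
        K <-> N = True
        !U = False
Both conjuncts True, so the formula holds.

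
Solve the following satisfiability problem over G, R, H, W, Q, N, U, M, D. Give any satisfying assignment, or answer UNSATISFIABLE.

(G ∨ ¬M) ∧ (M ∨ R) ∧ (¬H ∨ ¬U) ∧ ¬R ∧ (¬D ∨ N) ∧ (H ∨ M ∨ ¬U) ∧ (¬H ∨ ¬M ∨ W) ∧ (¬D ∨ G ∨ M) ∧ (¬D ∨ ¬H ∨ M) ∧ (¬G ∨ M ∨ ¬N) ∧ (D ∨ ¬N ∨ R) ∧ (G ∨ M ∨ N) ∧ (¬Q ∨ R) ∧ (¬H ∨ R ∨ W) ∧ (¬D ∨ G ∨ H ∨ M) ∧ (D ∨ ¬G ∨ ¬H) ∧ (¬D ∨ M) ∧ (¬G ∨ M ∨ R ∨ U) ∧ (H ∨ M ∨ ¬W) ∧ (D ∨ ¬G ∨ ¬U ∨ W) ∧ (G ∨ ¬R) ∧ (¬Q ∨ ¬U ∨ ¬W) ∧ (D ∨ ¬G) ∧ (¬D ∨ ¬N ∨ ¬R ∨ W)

G=T; R=F; H=F; W=F; Q=F; N=T; U=T; M=T; D=T

Unit clause (¬R) forces R = False.
In (¬Q ∨ R) only ¬Q is left, so Q = False.
In (M ∨ R) only M is left, so M = True.
In (G ∨ ¬M) only G is left, so G = True.
In (D ∨ ¬G) only D is left, so D = True.
In (¬D ∨ N) only N is left, so N = True.
Set H = False.
Set W = False.
Set U = True.
All clauses satisfied.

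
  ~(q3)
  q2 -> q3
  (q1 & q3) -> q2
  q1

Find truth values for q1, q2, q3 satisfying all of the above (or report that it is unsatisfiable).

Unit clause (q1) forces q1 = True.
Unit clause (~q3) forces q3 = False.
In (~q2 | q3) only ~q2 is left, so q2 = False.
All clauses satisfied.

q1: True, q2: False, q3: False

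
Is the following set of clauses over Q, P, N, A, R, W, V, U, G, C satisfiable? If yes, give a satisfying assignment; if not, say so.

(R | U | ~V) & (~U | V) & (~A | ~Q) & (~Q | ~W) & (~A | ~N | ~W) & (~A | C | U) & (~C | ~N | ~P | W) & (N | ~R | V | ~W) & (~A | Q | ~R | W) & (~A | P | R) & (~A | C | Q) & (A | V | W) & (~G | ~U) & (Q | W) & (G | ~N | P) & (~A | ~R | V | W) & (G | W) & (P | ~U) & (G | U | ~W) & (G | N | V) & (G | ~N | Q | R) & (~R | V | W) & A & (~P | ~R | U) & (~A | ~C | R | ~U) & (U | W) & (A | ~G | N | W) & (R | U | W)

Unit clause (A) forces A = True.
In (~A | ~Q) only ~Q is left, so Q = False.
In (~A | C | Q) only C is left, so C = True.
In (Q | W) only W is left, so W = True.
In (~A | ~N | ~W) only ~N is left, so N = False.
Set P = True.
Set R = False.
  then (~A | ~C | R | ~U) forces U = False.
  then (R | U | ~V) forces V = False.
  then (G | U | ~W) forces G = True.
All clauses satisfied.

Q = False, P = True, N = False, A = True, R = False, W = True, V = False, U = False, G = True, C = True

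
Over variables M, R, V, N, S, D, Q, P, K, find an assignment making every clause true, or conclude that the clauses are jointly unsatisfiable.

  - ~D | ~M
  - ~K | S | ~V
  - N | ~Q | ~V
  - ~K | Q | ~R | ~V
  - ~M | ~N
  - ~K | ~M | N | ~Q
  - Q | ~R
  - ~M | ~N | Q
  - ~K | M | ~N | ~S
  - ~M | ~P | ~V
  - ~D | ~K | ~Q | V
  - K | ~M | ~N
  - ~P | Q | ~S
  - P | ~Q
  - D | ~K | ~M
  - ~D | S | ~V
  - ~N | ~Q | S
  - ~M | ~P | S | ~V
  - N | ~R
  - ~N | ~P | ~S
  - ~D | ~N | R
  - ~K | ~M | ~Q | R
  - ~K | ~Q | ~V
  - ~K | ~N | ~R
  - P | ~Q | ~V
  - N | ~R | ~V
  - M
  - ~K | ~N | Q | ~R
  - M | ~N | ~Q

M: True, R: False, V: False, N: False, S: True, D: False, Q: False, P: False, K: False

Unit clause (M) forces M = True.
In (~D | ~M) only ~D is left, so D = False.
In (~M | ~N) only ~N is left, so N = False.
In (D | ~K | ~M) only ~K is left, so K = False.
In (N | ~R) only ~R is left, so R = False.
Set V = False.
Set S = True.
Set Q = False.
  then (~P | Q | ~S) forces P = False.
All clauses satisfied.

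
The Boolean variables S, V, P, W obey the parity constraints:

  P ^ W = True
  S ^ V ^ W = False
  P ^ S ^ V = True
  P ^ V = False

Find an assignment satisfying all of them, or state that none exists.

S = True, V = True, P = True, W = False

P ^ W = T ^ F = True ✓
S ^ V ^ W = T ^ T ^ F = False ✓
P ^ S ^ V = T ^ T ^ T = True ✓
P ^ V = T ^ T = False ✓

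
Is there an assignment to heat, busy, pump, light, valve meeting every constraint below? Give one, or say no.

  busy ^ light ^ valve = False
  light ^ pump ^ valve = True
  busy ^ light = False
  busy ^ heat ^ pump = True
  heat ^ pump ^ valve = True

heat: False, busy: False, pump: True, light: False, valve: False

busy ^ light ^ valve = F ^ F ^ F = False ✓
light ^ pump ^ valve = F ^ T ^ F = True ✓
busy ^ light = F ^ F = False ✓
busy ^ heat ^ pump = F ^ F ^ T = True ✓
heat ^ pump ^ valve = F ^ T ^ F = True ✓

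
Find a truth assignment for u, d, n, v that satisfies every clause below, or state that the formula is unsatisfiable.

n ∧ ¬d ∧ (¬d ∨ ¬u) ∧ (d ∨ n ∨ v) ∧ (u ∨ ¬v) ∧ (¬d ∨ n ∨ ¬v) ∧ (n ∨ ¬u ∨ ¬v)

u = True, d = False, n = True, v = False

Unit clause (n) forces n = True.
Unit clause (¬d) forces d = False.
Set u = True.
Set v = False.
Check each clause:
  (n): n holds.
  (¬d): ¬d holds.
  (¬d ∨ ¬u): ¬d holds.
  (d ∨ n ∨ v): n holds.
  (u ∨ ¬v): u holds.
  (¬d ∨ n ∨ ¬v): ¬d holds.
  (n ∨ ¬u ∨ ¬v): n holds.
All clauses satisfied.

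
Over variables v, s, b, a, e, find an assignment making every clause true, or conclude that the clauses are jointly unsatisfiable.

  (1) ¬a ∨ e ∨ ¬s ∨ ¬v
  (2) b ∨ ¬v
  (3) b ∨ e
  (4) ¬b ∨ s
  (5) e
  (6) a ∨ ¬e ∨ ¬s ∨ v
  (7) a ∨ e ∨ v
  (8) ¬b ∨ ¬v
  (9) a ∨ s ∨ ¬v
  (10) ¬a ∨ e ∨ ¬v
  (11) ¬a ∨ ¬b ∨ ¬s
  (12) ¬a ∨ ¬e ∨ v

Unit clause (e) forces e = True.
Try v = True:
  (b ∨ ¬v) forces b = True.
  clause (¬b ∨ ¬v) is falsified — backtrack.
So v = False.
  then (¬a ∨ ¬e ∨ v) forces a = False.
  then (a ∨ ¬e ∨ ¬s ∨ v) forces s = False.
  then (¬b ∨ s) forces b = False.
All clauses satisfied.

v=F; s=F; b=F; a=F; e=T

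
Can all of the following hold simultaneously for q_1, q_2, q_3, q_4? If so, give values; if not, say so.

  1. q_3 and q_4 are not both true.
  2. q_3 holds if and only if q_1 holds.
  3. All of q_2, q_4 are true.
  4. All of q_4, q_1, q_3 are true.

UNSATISFIABLE

Case q_3 = True:
  (1) with q_3=T forces q_4 = False.
  Constraint (3) is violated (q_4=F) — contradiction.
Case q_3 = False:
  Constraint (4) is violated (q_3=F) — contradiction.
Both cases fail — unsatisfiable.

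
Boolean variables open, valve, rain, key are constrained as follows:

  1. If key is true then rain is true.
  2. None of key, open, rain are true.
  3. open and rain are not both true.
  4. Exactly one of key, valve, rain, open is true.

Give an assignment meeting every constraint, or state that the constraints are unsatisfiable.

open: False, valve: True, rain: False, key: False

  (1) key=F ⇒ rain: vacuous ✓
  (2) {key, open, rain}: 0 true — none ✓
  (3) open=F, rain=F — not both ✓
  (4) {key, valve, rain, open}: 1 true — exactly one ✓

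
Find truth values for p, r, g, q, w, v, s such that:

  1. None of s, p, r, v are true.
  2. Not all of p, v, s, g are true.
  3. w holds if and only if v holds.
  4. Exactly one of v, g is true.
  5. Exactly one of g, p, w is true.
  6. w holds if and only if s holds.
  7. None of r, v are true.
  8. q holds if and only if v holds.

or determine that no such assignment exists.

p: False, r: False, g: True, q: False, w: False, v: False, s: False

  (1) {s, p, r, v}: 0 true — none ✓
  (2) {p, v, s, g}: 1/4 true — not all ✓
  (3) w=F, v=F — same ✓
  (4) {v, g}: 1 true — exactly one ✓
  (5) {g, p, w}: 1 true — exactly one ✓
  (6) w=F, s=F — same ✓
  (7) {r, v}: 0 true — none ✓
  (8) q=F, v=F — same ✓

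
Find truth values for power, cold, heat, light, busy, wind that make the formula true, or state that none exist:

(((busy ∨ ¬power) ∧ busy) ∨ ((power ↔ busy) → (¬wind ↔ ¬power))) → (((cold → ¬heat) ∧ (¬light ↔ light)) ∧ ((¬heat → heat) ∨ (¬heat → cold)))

power: False; cold: False; heat: True; light: True; busy: False; wind: True

  (((busy ∨ ¬power) ∧ busy) ∨ ((power ↔ busy) → (¬wind ↔ ¬power))) → (((cold → ¬heat) ∧ (¬light ↔ light)) ∧ ((¬heat → heat) ∨ (¬heat → cold))) = True
    ((busy ∨ ¬power) ∧ busy) ∨ ((power ↔ busy) → (¬wind ↔ ¬power)) = False
      (busy ∨ ¬power) ∧ busy = False
        busy ∨ ¬power = True
          ¬power = True
      (power ↔ busy) → (¬wind ↔ ¬power) = False
        power ↔ busy = True
        ¬wind ↔ ¬power = False
          ¬wind = False
          ¬power = True
    ((cold → ¬heat) ∧ (¬light ↔ light)) ∧ ((¬heat → heat) ∨ (¬heat → cold)) = False
      (cold → ¬heat) ∧ (¬light ↔ light) = False
        cold → ¬heat = True
          ¬heat = False
        ¬light ↔ light = False
          ¬light = False
      (¬heat → heat) ∨ (¬heat → cold) = True
        ¬heat → heat = True
          ¬heat = False
        ¬heat → cold = True
          ¬heat = False
The formula evaluates to True.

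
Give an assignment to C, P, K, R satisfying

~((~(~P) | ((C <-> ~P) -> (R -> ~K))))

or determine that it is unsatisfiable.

C: True, P: False, K: True, R: True

  ~((~(~P) | ((C <-> ~P) -> (R -> ~K)))) = True
    ~(~P) | ((C <-> ~P) -> (R -> ~K)) = False
      ~(~P) = False
        ~P = True
      (C <-> ~P) -> (R -> ~K) = False
        C <-> ~P = True
          ~P = True
        R -> ~K = False
          ~K = False
The formula evaluates to True.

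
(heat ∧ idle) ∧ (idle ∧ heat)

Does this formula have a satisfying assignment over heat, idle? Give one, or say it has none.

heat=T, idle=T

  heat ∧ idle = True
  idle ∧ heat = True
Both conjuncts True, so the formula holds.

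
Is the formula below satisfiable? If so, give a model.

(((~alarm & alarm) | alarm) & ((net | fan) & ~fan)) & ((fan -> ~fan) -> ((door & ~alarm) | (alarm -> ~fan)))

door = True; alarm = True; fan = False; net = True

  ((~alarm & alarm) | alarm) & ((net | fan) & ~fan) = True
    (~alarm & alarm) | alarm = True
      ~alarm & alarm = False
        ~alarm = False
    (net | fan) & ~fan = True
      net | fan = True
      ~fan = True
  (fan -> ~fan) -> ((door & ~alarm) | (alarm -> ~fan)) = True
    fan -> ~fan = True
      ~fan = True
    (door & ~alarm) | (alarm -> ~fan) = True
      door & ~alarm = False
        ~alarm = False
      alarm -> ~fan = True
        ~fan = True
Both conjuncts True, so the formula holds.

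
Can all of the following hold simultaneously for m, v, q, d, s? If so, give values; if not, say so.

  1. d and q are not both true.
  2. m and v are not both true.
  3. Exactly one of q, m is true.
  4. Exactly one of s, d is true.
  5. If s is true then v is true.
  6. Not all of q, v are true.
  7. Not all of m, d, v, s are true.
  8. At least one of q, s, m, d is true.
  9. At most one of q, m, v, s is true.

m=T, v=F, q=F, d=T, s=F

  (1) d=T, q=F — not both ✓
  (2) m=T, v=F — not both ✓
  (3) {q, m}: 1 true — exactly one ✓
  (4) {s, d}: 1 true — exactly one ✓
  (5) s=F ⇒ v: vacuous ✓
  (6) {q, v}: 0/2 true — not all ✓
  (7) {m, d, v, s}: 2/4 true — not all ✓
  (8) {q, s, m, d}: 2 true — at least one ✓
  (9) {q, m, v, s}: 1 true — at most one ✓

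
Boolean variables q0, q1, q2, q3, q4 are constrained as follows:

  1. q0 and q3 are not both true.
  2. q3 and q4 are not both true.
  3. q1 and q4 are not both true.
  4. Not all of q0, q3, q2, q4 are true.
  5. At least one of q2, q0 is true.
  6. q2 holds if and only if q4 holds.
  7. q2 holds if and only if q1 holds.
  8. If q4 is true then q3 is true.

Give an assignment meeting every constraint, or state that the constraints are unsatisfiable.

q0: True, q1: False, q2: False, q3: False, q4: False

  (1) q0=T, q3=F — not both ✓
  (2) q3=F, q4=F — not both ✓
  (3) q1=F, q4=F — not both ✓
  (4) {q0, q3, q2, q4}: 1/4 true — not all ✓
  (5) {q2, q0}: 1 true — at least one ✓
  (6) q2=F, q4=F — same ✓
  (7) q2=F, q1=F — same ✓
  (8) q4=F ⇒ q3: vacuous ✓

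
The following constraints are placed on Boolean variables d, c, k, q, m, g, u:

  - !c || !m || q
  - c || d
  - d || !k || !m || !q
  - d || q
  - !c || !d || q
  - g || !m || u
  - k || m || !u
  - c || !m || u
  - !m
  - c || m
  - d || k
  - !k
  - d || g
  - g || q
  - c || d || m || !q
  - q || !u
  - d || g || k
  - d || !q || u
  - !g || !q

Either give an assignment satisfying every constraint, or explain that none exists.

Unit clause (!m) forces m = False.
In (c || m) only c is left, so c = True.
Unit clause (!k) forces k = False.
In (k || m || !u) only !u is left, so u = False.
In (d || k) only d is left, so d = True.
In (!c || !d || q) only q is left, so q = True.
In (!g || !q) only !g is left, so g = False.
All clauses satisfied.

d=T; c=T; k=F; q=T; m=F; g=F; u=F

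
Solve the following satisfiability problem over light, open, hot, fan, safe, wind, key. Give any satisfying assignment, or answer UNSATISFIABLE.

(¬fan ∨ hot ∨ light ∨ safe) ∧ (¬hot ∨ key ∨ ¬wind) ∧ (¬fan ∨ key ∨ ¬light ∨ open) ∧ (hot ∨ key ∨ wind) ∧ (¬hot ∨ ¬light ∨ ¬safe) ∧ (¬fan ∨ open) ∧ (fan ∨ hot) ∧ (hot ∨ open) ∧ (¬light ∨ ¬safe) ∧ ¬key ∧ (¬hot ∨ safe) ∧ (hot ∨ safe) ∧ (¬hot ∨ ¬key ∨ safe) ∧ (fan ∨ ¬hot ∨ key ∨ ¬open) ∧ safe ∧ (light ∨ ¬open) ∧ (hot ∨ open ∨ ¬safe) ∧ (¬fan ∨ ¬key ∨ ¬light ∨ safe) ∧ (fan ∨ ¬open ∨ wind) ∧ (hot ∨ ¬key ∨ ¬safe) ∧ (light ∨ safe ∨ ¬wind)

Unit clause (¬key) forces key = False.
Unit clause (safe) forces safe = True.
In (¬light ∨ ¬safe) only ¬light is left, so light = False.
In (light ∨ ¬open) only ¬open is left, so open = False.
In (hot ∨ open ∨ ¬safe) only hot is left, so hot = True.
In (¬hot ∨ key ∨ ¬wind) only ¬wind is left, so wind = False.
In (¬fan ∨ open) only ¬fan is left, so fan = False.
All clauses satisfied.

light=F, open=F, hot=T, fan=F, safe=T, wind=F, key=F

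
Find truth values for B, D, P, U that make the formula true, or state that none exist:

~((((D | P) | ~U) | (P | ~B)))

B = True, D = False, P = False, U = True

  ~((((D | P) | ~U) | (P | ~B))) = True
    ((D | P) | ~U) | (P | ~B) = False
      (D | P) | ~U = False
        D | P = False
        ~U = False
      P | ~B = False
        ~B = False
The formula evaluates to True.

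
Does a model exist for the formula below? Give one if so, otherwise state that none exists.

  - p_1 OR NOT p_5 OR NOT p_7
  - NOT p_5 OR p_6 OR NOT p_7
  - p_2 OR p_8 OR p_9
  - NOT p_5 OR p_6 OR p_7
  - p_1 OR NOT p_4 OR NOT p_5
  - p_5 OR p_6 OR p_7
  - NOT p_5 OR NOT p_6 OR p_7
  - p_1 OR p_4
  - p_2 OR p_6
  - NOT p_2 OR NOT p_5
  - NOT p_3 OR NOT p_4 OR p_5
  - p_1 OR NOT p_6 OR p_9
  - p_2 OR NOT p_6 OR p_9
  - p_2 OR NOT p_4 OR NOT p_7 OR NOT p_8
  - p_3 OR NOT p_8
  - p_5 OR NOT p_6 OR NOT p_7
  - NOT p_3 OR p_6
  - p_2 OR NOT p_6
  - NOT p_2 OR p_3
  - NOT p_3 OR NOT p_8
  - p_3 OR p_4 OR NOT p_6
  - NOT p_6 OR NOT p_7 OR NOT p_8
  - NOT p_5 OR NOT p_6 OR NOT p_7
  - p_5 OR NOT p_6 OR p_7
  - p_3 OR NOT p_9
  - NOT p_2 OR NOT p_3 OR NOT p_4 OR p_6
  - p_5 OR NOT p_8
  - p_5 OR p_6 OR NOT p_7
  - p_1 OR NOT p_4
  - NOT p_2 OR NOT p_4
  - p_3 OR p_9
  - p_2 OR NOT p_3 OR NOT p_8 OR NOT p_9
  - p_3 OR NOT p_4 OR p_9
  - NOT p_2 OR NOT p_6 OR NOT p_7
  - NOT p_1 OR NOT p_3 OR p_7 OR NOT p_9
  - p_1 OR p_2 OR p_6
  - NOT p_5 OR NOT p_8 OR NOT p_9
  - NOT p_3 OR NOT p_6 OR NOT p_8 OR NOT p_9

The formula is unsatisfiable.

Case p_6 = True:
  (p_2 OR NOT p_6) forces p_2 = True.
  (NOT p_2 OR NOT p_5) forces p_5 = False.
  (p_5 OR NOT p_6 OR NOT p_7) forces p_7 = False.
  Clause (p_5 OR NOT p_6 OR p_7) is falsified — contradiction.
Case p_6 = False:
  (p_2 OR p_6) forces p_2 = True.
  (NOT p_2 OR NOT p_5) forces p_5 = False.
  (p_5 OR p_6 OR p_7) forces p_7 = True.
  Clause (p_5 OR p_6 OR NOT p_7) is falsified — contradiction.
Both cases fail, so the formula is unsatisfiable.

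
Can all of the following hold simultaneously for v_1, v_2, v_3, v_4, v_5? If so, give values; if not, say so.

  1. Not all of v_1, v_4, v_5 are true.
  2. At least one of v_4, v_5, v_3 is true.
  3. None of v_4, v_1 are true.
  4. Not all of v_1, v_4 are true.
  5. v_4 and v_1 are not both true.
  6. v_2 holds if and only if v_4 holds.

v_1 = False; v_2 = False; v_3 = True; v_4 = False; v_5 = False

  (1) {v_1, v_4, v_5}: 0/3 true — not all ✓
  (2) {v_4, v_5, v_3}: 1 true — at least one ✓
  (3) {v_4, v_1}: 0 true — none ✓
  (4) {v_1, v_4}: 0/2 true — not all ✓
  (5) v_4=F, v_1=F — not both ✓
  (6) v_2=F, v_4=F — same ✓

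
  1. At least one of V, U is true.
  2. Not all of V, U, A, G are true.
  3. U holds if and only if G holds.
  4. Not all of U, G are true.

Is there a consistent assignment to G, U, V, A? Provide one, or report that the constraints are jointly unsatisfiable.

G=F, U=F, V=T, A=F

  (1) {V, U}: 1 true — at least one ✓
  (2) {V, U, A, G}: 1/4 true — not all ✓
  (3) U=F, G=F — same ✓
  (4) {U, G}: 0/2 true — not all ✓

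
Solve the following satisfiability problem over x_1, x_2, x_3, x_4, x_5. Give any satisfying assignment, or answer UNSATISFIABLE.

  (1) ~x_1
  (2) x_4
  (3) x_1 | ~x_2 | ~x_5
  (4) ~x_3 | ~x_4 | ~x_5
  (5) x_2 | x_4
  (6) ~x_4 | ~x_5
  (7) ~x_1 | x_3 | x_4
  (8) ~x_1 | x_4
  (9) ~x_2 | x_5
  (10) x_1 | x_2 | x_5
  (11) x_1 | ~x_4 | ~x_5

Unsatisfiable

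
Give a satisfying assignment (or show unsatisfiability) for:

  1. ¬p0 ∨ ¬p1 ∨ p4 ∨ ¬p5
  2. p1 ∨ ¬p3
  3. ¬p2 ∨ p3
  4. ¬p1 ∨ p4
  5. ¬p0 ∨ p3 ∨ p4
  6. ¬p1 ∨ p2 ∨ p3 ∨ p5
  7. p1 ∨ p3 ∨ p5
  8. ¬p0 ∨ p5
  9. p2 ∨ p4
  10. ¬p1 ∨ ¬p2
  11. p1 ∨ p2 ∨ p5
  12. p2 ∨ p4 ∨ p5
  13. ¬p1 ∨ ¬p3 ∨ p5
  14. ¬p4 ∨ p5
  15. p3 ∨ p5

p0 = False, p1 = True, p2 = False, p3 = True, p4 = True, p5 = True

Set p0 = False.
Set p1 = True.
  then (¬p1 ∨ p4) forces p4 = True.
  then (¬p1 ∨ ¬p2) forces p2 = False.
  then (¬p4 ∨ p5) forces p5 = True.
Set p3 = True.
All clauses satisfied.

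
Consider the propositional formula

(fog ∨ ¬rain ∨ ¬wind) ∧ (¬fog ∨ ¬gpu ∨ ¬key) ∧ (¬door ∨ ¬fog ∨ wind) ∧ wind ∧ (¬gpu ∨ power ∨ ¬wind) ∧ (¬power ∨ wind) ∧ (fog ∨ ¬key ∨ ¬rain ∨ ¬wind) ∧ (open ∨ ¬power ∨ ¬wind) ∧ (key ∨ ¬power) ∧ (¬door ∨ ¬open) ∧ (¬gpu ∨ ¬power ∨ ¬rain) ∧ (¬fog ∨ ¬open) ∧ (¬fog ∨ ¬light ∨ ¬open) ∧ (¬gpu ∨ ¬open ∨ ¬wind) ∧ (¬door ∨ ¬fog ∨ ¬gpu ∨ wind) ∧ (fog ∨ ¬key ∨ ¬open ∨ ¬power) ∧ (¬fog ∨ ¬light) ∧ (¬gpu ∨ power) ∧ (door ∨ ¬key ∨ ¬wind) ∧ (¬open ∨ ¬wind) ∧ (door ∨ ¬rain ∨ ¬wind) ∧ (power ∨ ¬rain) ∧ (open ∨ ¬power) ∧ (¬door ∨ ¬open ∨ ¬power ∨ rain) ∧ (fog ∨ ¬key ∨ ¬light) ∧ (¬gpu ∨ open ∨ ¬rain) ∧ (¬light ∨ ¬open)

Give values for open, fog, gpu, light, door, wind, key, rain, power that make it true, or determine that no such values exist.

Unit clause (wind) forces wind = True.
In (¬open ∨ ¬wind) only ¬open is left, so open = False.
In (open ∨ ¬power) only ¬power is left, so power = False.
In (¬gpu ∨ power ∨ ¬wind) only ¬gpu is left, so gpu = False.
In (power ∨ ¬rain) only ¬rain is left, so rain = False.
Set fog = True.
  then (¬fog ∨ ¬light) forces light = False.
Set door = True.
Set key = False.
All clauses satisfied.

open = False, fog = True, gpu = False, light = False, door = True, wind = True, key = False, rain = False, power = False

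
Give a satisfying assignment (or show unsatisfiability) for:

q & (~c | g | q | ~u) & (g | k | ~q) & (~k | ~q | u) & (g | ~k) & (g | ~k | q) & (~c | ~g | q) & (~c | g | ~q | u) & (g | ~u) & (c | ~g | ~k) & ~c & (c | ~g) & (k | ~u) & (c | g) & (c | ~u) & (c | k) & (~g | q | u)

The formula is unsatisfiable.

Case q = True:
  (~c) forces c = False.
  (c | ~g) forces g = False.
  Clause (c | g) is falsified — contradiction.
Case q = False:
  Clause (q) is falsified — contradiction.
Both cases fail, so the formula is unsatisfiable.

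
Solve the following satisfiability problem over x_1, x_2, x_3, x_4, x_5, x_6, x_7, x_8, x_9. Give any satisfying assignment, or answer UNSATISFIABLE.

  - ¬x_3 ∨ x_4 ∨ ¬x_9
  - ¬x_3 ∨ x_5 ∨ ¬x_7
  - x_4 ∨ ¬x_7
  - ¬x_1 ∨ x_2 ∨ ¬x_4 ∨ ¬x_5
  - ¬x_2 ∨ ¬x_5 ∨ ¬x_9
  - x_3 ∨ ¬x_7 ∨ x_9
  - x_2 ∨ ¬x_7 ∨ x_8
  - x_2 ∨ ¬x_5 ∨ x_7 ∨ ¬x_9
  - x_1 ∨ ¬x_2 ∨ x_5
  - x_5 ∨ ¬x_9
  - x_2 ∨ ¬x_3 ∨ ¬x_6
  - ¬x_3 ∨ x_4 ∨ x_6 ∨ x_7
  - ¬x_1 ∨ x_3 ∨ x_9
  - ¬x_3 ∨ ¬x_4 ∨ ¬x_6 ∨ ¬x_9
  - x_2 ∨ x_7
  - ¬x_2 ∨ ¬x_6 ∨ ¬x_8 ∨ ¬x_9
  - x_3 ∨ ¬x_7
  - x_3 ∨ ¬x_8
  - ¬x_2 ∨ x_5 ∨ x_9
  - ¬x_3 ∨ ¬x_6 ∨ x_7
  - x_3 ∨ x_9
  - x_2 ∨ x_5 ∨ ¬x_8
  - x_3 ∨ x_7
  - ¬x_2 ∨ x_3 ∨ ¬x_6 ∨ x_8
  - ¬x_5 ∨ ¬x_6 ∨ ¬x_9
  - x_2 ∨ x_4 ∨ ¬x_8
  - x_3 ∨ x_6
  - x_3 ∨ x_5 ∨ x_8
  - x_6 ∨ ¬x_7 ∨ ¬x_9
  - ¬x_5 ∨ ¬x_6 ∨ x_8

x_1=T, x_2=T, x_3=T, x_4=T, x_5=T, x_6=F, x_7=F, x_8=F, x_9=F

Set x_1 = True.
Try x_2 = False:
  (x_2 ∨ x_7) forces x_7 = True.
  (x_4 ∨ ¬x_7) forces x_4 = True.
  (¬x_1 ∨ x_2 ∨ ¬x_4 ∨ ¬x_5) forces x_5 = False.
  (¬x_3 ∨ x_5 ∨ ¬x_7) forces x_3 = False.
  clause (x_3 ∨ ¬x_7) is falsified — backtrack.
So x_2 = True.
Set x_3 = True.
Try x_4 = False:
  (¬x_3 ∨ x_4 ∨ ¬x_9) forces x_9 = False.
  (x_4 ∨ ¬x_7) forces x_7 = False.
  (¬x_3 ∨ x_4 ∨ x_6 ∨ x_7) forces x_6 = True.
  clause (¬x_3 ∨ ¬x_6 ∨ x_7) is falsified — backtrack.
So x_4 = True.
Set x_5 = True.
  then (¬x_2 ∨ ¬x_5 ∨ ¬x_9) forces x_9 = False.
Set x_6 = False.
Set x_7 = False.
Set x_8 = False.
All clauses satisfied.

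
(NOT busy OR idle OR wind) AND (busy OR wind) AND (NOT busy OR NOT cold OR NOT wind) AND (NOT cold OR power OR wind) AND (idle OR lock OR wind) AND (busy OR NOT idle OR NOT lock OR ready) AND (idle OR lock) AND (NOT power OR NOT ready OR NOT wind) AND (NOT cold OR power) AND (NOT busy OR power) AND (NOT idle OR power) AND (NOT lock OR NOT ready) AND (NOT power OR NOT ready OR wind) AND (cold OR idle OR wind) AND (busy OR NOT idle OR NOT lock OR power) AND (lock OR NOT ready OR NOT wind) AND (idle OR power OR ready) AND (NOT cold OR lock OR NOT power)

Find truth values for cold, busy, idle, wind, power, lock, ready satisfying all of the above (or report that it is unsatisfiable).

Set cold = False.
Set busy = True.
  then (NOT busy OR power) forces power = True.
Set idle = True.
Set wind = True.
  then (NOT power OR NOT ready OR NOT wind) forces ready = False.
Set lock = True.
All clauses satisfied.

cold=F; busy=T; idle=T; wind=T; power=T; lock=T; ready=F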